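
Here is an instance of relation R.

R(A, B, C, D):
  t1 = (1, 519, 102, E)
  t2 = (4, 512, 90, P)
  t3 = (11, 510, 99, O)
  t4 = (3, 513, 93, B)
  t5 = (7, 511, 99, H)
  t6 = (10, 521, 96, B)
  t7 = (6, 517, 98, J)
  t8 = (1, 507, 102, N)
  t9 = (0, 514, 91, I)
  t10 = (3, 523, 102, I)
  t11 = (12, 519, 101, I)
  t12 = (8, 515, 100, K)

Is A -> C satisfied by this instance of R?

A=1: rows 1, 8 → C = 102, 102 ✓
A=4: row 2 → C = 90 ✓
A=11: row 3 → C = 99 ✓
A=3: rows 4, 10 → C takes values {93, 102} — violation
A=7: row 5 → C = 99 ✓
A=10: row 6 → C = 96 ✓
A=6: row 7 → C = 98 ✓
A=0: row 9 → C = 91 ✓
A=12: row 11 → C = 101 ✓
A=8: row 12 → C = 100 ✓
Two rows agree on A but differ on C, so A -> C does not hold.

No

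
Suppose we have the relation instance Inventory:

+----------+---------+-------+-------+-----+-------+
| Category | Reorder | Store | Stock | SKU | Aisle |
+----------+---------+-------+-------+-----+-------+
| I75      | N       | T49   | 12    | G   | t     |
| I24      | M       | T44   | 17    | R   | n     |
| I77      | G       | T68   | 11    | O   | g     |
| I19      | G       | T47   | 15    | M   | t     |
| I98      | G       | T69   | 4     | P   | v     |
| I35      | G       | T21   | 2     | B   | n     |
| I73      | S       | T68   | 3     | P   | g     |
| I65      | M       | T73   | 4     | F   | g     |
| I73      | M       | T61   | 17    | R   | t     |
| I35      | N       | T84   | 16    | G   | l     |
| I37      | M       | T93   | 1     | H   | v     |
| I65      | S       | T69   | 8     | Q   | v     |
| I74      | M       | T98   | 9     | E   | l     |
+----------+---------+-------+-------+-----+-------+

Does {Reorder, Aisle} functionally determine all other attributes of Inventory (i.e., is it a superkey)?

Yes

All 13 rows have distinct {Reorder, Aisle} values, so {Reorder, Aisle} → (all attributes) holds and {Reorder, Aisle} is a superkey.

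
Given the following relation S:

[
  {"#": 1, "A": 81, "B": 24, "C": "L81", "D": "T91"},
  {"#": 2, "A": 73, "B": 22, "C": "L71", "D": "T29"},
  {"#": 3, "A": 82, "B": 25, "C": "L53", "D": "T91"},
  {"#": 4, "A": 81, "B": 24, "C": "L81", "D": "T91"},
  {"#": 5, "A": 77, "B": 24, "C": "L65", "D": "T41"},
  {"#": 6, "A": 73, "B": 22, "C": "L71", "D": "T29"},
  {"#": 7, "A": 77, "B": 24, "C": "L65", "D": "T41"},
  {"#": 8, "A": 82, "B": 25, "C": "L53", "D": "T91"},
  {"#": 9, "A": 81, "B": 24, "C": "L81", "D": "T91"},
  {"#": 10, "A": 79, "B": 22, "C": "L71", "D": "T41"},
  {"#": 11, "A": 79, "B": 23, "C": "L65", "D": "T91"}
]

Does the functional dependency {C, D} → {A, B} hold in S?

Yes

(C=L81, D=T91): rows 1, 4, 9 → {A,B} = (81, 24), (81, 24), (81, 24) ✓
(C=L71, D=T29): rows 2, 6 → {A,B} = (73, 22), (73, 22) ✓
(C=L53, D=T91): rows 3, 8 → {A,B} = (82, 25), (82, 25) ✓
(C=L65, D=T41): rows 5, 7 → {A,B} = (77, 24), (77, 24) ✓
(C=L71, D=T41): row 10 → {A,B} = (79, 22) ✓
(C=L65, D=T91): row 11 → {A,B} = (79, 23) ✓
Every {C, D} value is associated with a single {A, B} value, so {C, D} → {A, B} holds.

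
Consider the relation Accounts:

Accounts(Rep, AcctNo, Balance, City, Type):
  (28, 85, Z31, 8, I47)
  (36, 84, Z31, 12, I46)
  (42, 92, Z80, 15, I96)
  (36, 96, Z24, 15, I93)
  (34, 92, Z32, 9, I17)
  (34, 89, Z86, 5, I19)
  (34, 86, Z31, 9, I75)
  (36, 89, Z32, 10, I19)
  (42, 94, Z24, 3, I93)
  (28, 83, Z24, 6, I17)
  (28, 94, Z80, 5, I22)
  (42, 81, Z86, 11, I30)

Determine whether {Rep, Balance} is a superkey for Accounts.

All 12 rows have distinct {Rep, Balance} values, so {Rep, Balance} → (all attributes) holds and {Rep, Balance} is a superkey.

Yes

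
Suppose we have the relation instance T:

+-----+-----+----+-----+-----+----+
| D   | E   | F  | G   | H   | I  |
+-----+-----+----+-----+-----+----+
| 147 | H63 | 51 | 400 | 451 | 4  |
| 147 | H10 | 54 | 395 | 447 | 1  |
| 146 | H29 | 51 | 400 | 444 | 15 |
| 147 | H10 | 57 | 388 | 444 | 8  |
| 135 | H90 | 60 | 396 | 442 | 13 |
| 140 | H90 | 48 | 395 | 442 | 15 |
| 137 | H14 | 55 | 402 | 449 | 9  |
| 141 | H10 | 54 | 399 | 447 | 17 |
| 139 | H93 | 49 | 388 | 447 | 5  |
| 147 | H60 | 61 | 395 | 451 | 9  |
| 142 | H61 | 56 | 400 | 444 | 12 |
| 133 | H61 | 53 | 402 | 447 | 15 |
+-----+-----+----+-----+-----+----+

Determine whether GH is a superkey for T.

No

Two distinct rows share (G=400, H=444), so GH does not determine every attribute — not a superkey.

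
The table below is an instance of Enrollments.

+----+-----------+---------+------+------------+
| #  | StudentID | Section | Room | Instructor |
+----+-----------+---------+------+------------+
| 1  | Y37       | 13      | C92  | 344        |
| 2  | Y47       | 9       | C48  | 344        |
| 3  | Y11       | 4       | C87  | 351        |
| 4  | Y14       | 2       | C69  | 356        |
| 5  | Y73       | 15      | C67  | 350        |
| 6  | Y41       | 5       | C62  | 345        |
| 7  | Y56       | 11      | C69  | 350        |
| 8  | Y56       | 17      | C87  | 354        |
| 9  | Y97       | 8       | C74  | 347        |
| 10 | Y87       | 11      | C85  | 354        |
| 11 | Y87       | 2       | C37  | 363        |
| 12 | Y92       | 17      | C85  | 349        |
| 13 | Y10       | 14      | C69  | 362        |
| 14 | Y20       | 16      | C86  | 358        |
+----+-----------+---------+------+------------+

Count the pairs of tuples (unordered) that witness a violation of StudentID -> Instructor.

StudentID=Y56: violating pairs (7,8) — 1 pair.
StudentID=Y87: violating pairs (10,11) — 1 pair.

2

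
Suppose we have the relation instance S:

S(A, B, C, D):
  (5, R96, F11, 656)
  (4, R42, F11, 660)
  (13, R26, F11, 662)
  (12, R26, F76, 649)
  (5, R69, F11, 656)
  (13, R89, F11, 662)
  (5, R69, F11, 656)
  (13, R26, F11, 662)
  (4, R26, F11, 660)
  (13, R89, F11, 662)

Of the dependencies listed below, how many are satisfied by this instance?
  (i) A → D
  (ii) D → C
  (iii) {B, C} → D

(i) A → D: every LHS value maps to a single RHS value — holds.
(ii) D → C: every LHS value maps to a single RHS value — holds.
(iii) {B, C} → D: (B=R26, C=F11): 3 rows → D takes values {662, 660} — violation — fails.
2 of the 3 dependencies hold.

2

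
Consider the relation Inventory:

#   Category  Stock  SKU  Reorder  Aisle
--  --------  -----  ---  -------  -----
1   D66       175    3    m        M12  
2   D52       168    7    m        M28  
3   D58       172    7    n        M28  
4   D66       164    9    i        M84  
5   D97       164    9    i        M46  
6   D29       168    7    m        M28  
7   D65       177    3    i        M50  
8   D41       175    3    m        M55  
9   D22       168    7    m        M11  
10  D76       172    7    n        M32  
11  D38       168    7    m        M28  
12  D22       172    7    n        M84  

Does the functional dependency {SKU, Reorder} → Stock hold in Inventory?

Yes

(SKU=3, Reorder=m): rows 1, 8 → Stock = 175, 175 ✓
(SKU=7, Reorder=m): rows 2, 6, 9, 11 → Stock = 168, 168, 168, 168 ✓
(SKU=7, Reorder=n): rows 3, 10, 12 → Stock = 172, 172, 172 ✓
(SKU=9, Reorder=i): rows 4, 5 → Stock = 164, 164 ✓
(SKU=3, Reorder=i): row 7 → Stock = 177 ✓
Every {SKU, Reorder} value is associated with a single Stock value, so {SKU, Reorder} → Stock holds.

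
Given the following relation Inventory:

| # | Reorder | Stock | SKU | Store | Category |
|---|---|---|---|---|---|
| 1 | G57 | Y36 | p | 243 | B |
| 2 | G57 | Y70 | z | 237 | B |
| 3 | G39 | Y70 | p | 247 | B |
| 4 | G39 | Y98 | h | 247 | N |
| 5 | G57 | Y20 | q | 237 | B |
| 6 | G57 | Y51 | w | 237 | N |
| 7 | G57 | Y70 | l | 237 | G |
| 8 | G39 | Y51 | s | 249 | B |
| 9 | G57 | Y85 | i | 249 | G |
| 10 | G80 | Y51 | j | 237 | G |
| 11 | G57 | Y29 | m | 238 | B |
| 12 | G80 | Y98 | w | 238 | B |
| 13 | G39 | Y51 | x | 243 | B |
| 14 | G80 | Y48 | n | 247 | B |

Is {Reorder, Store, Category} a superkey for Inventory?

Rows 2 and 5 have the same {Reorder, Store, Category} value (Reorder=G57, Store=237, Category=B) but are distinct tuples, so {Reorder, Store, Category} does not determine every attribute — not a superkey.

No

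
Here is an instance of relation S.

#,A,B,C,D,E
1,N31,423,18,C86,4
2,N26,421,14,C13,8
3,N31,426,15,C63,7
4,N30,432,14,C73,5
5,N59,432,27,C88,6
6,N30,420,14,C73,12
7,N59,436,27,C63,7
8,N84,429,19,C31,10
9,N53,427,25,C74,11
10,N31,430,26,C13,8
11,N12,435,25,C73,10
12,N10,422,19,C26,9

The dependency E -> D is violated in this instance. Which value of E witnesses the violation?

10

E=4: row 1 → D = C86 ✓
E=8: rows 2, 10 → D = C13, C13 ✓
E=7: rows 3, 7 → D = C63, C63 ✓
E=5: row 4 → D = C73 ✓
E=6: row 5 → D = C88 ✓
E=12: row 6 → D = C73 ✓
E=10: rows 8, 11 → D takes values {C31, C73} — violation
E=11: row 9 → D = C74 ✓
E=9: row 12 → D = C26 ✓
The only E value with inconsistent D is E=10.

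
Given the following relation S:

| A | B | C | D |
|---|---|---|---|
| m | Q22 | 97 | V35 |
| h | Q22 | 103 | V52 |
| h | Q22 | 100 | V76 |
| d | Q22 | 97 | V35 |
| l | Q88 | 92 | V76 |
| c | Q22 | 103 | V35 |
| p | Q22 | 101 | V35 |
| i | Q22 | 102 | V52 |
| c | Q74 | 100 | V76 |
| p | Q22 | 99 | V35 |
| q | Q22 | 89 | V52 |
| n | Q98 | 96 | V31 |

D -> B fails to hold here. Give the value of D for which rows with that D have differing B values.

D=V35: 5 rows → B = Q22, Q22, Q22, Q22, Q22 ✓
D=V52: 3 rows → B = Q22, Q22, Q22 ✓
D=V76: 3 rows → B takes values {Q22, Q88, Q74} — violation
D=V31: 1 row → B = Q98 ✓
The only D value with inconsistent B is D=V76.

V76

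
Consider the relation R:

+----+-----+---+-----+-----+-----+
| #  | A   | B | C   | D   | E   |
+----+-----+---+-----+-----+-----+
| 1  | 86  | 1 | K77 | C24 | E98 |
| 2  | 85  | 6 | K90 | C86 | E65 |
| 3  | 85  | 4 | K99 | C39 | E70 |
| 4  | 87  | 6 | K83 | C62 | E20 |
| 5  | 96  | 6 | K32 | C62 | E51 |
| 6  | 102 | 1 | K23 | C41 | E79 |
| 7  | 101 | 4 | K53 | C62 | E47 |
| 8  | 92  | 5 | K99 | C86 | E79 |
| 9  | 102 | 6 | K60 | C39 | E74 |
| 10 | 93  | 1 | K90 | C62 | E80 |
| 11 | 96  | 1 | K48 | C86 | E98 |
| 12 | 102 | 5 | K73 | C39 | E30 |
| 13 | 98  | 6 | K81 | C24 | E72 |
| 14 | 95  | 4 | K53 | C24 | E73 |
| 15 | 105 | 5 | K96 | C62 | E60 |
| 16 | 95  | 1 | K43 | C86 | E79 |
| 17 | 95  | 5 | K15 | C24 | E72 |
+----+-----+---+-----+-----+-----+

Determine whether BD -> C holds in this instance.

(B=1, D=C24): row 1 → C = K77 ✓
(B=6, D=C86): row 2 → C = K90 ✓
(B=4, D=C39): row 3 → C = K99 ✓
(B=6, D=C62): rows 4, 5 → C takes values {K83, K32} — violation
(B=1, D=C41): row 6 → C = K23 ✓
(B=4, D=C62): row 7 → C = K53 ✓
(B=5, D=C86): row 8 → C = K99 ✓
(B=6, D=C39): row 9 → C = K60 ✓
(B=1, D=C62): row 10 → C = K90 ✓
(B=1, D=C86): rows 11, 16 → C takes values {K48, K43} — violation
(B=5, D=C39): row 12 → C = K73 ✓
(B=6, D=C24): row 13 → C = K81 ✓
(B=4, D=C24): row 14 → C = K53 ✓
(B=5, D=C62): row 15 → C = K96 ✓
(B=5, D=C24): row 17 → C = K15 ✓
Two rows agree on BD but differ on C, so BD -> C does not hold.

No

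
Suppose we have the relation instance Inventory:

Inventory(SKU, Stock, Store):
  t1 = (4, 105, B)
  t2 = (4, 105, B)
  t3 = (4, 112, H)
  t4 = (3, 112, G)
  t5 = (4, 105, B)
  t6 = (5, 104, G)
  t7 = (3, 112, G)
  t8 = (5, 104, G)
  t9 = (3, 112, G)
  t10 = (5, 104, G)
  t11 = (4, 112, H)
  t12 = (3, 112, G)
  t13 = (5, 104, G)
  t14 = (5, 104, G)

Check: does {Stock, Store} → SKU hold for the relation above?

Yes

(Stock=105, Store=B): rows 1, 2, 5 → SKU = 4, 4, 4 ✓
(Stock=112, Store=H): rows 3, 11 → SKU = 4, 4 ✓
(Stock=112, Store=G): rows 4, 7, 9, 12 → SKU = 3, 3, 3, 3 ✓
(Stock=104, Store=G): rows 6, 8, 10, 13, 14 → SKU = 5, 5, 5, 5, 5 ✓
Every {Stock, Store} value is associated with a single SKU value, so {Stock, Store} → SKU holds.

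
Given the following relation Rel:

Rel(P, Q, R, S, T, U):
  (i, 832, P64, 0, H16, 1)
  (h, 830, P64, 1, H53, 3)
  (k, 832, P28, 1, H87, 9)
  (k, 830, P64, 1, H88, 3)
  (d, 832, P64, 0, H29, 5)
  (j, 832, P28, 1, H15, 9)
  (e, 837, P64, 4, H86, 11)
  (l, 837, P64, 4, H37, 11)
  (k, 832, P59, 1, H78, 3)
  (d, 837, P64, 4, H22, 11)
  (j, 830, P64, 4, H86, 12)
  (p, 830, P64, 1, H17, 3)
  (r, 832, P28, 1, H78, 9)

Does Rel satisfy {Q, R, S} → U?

(Q=832, R=P64, S=0): 2 rows → U takes values {1, 5} — violation
(Q=830, R=P64, S=1): 3 rows → U = 3, 3, 3 ✓
(Q=832, R=P28, S=1): 3 rows → U = 9, 9, 9 ✓
(Q=837, R=P64, S=4): 3 rows → U = 11, 11, 11 ✓
(Q=832, R=P59, S=1): 1 row → U = 3 ✓
(Q=830, R=P64, S=4): 1 row → U = 12 ✓
Two rows agree on {Q, R, S} but differ on U, so {Q, R, S} → U does not hold.

No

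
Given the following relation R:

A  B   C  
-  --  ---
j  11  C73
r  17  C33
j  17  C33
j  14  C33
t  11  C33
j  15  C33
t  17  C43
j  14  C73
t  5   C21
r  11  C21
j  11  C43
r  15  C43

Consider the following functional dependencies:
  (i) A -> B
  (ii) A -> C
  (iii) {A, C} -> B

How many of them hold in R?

0

(i) A -> B: A=j: 6 rows → B takes values {11, 17, 14, 15} — violation; A=r: 3 rows → B takes values {17, 11, 15} — violation; A=t: 3 rows → B takes values {11, 17, 5} — violation — fails.
(ii) A -> C: A=j: 6 rows → C takes values {C73, C33, C43} — violation; A=r: 3 rows → C takes values {C33, C21, C43} — violation; A=t: 3 rows → C takes values {C33, C43, C21} — violation — fails.
(iii) {A, C} -> B: (A=j, C=C73): 2 rows → B takes values {11, 14} — violation; (A=j, C=C33): 3 rows → B takes values {17, 14, 15} — violation — fails.
None of the 3 dependencies hold.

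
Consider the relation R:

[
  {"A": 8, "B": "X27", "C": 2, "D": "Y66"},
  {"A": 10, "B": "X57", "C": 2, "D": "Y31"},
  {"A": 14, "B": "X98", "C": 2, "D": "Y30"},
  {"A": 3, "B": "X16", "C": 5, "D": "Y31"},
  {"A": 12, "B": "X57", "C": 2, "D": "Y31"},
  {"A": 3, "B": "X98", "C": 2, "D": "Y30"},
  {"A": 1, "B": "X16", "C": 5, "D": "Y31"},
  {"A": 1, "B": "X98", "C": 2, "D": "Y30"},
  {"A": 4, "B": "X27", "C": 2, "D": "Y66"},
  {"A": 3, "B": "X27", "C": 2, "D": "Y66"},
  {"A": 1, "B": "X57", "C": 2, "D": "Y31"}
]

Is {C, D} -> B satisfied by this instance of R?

(C=2, D=Y66): 3 rows → B = X27, X27, X27 ✓
(C=2, D=Y31): 3 rows → B = X57, X57, X57 ✓
(C=2, D=Y30): 3 rows → B = X98, X98, X98 ✓
(C=5, D=Y31): 2 rows → B = X16, X16 ✓
Every {C, D} value is associated with a single B value, so {C, D} -> B holds.

Yes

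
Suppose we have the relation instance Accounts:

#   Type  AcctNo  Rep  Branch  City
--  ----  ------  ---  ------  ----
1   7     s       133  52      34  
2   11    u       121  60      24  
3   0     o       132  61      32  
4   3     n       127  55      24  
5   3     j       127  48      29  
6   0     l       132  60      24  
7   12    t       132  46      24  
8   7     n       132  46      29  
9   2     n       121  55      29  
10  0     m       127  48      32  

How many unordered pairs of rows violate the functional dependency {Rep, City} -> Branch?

1

(Rep=132, City=24): violating pairs (6,7) — 1 pair.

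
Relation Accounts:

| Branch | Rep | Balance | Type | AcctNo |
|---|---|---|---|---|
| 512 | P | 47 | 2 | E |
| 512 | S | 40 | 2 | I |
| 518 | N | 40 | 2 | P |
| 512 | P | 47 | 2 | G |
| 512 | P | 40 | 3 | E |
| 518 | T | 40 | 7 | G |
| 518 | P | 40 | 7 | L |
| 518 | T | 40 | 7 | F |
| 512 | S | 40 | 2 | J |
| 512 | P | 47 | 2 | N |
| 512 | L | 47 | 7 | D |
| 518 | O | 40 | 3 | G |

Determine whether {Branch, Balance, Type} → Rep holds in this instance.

(Branch=512, Balance=47, Type=2): 3 rows → Rep = P, P, P ✓
(Branch=512, Balance=40, Type=2): 2 rows → Rep = S, S ✓
(Branch=518, Balance=40, Type=2): 1 row → Rep = N ✓
(Branch=512, Balance=40, Type=3): 1 row → Rep = P ✓
(Branch=518, Balance=40, Type=7): 3 rows → Rep takes values {T, P} — violation
(Branch=512, Balance=47, Type=7): 1 row → Rep = L ✓
(Branch=518, Balance=40, Type=3): 1 row → Rep = O ✓
Two rows agree on {Branch, Balance, Type} but differ on Rep, so {Branch, Balance, Type} → Rep does not hold.

No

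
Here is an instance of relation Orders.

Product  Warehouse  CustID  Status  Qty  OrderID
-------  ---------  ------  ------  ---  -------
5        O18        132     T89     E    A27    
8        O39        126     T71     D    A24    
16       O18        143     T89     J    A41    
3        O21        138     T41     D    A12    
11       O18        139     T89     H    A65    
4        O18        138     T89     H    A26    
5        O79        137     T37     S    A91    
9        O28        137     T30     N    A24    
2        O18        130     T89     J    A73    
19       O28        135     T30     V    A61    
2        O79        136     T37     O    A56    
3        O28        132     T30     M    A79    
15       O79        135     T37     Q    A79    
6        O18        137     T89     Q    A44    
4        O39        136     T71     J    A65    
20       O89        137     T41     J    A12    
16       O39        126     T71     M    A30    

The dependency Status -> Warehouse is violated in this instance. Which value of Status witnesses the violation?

Status=T89: 6 rows → Warehouse = O18, O18, O18, O18, O18, O18 ✓
Status=T71: 3 rows → Warehouse = O39, O39, O39 ✓
Status=T41: 2 rows → Warehouse takes values {O21, O89} — violation
Status=T37: 3 rows → Warehouse = O79, O79, O79 ✓
Status=T30: 3 rows → Warehouse = O28, O28, O28 ✓
The only Status value with inconsistent Warehouse is Status=T41.

T41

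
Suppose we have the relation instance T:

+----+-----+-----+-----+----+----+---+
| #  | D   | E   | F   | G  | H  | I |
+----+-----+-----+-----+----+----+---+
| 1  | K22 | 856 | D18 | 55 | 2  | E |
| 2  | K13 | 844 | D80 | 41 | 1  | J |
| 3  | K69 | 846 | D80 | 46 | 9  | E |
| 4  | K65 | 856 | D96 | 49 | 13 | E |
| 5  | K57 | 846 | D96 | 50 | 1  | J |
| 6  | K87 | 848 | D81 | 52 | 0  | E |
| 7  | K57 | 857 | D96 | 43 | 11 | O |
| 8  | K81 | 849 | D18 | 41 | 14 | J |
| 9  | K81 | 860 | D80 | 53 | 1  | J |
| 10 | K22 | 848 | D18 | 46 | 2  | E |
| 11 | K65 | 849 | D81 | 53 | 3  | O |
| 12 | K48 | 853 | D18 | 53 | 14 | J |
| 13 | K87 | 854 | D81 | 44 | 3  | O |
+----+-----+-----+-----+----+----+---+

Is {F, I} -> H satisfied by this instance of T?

Yes

(F=D18, I=E): rows 1, 10 → H = 2, 2 ✓
(F=D80, I=J): rows 2, 9 → H = 1, 1 ✓
(F=D80, I=E): row 3 → H = 9 ✓
(F=D96, I=E): row 4 → H = 13 ✓
(F=D96, I=J): row 5 → H = 1 ✓
(F=D81, I=E): row 6 → H = 0 ✓
(F=D96, I=O): row 7 → H = 11 ✓
(F=D18, I=J): rows 8, 12 → H = 14, 14 ✓
(F=D81, I=O): rows 11, 13 → H = 3, 3 ✓
Every {F, I} value is associated with a single H value, so {F, I} -> H holds.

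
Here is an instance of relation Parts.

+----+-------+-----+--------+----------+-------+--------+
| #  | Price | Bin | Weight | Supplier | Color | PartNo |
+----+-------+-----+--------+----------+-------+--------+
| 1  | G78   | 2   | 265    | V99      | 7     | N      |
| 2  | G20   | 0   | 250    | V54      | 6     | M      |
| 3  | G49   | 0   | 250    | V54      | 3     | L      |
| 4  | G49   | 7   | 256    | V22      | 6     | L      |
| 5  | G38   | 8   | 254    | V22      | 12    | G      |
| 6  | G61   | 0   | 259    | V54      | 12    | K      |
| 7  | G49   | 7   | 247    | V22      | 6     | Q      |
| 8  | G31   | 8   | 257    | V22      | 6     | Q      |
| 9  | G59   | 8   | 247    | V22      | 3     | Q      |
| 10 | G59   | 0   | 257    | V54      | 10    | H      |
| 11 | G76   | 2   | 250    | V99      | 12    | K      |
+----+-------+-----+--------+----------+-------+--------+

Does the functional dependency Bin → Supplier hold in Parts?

Yes

Bin=2: rows 1, 11 → Supplier = V99, V99 ✓
Bin=0: rows 2, 3, 6, 10 → Supplier = V54, V54, V54, V54 ✓
Bin=7: rows 4, 7 → Supplier = V22, V22 ✓
Bin=8: rows 5, 8, 9 → Supplier = V22, V22, V22 ✓
Every Bin value is associated with a single Supplier value, so Bin → Supplier holds.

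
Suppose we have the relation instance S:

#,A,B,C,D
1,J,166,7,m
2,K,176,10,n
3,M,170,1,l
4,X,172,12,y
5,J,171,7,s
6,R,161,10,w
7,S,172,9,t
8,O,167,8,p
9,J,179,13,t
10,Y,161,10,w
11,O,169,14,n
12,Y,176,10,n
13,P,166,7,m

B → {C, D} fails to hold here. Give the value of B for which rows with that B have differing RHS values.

B=166: rows 1, 13 → {C,D} = (7, m), (7, m) ✓
B=176: rows 2, 12 → {C,D} = (10, n), (10, n) ✓
B=170: row 3 → {C,D} = (1, l) ✓
B=172: rows 4, 7 → {C,D} takes values {(12, y), (9, t)} — violation
B=171: row 5 → {C,D} = (7, s) ✓
B=161: rows 6, 10 → {C,D} = (10, w), (10, w) ✓
B=167: row 8 → {C,D} = (8, p) ✓
B=179: row 9 → {C,D} = (13, t) ✓
B=169: row 11 → {C,D} = (14, n) ✓
The only B value with inconsistent RHS is B=172.

172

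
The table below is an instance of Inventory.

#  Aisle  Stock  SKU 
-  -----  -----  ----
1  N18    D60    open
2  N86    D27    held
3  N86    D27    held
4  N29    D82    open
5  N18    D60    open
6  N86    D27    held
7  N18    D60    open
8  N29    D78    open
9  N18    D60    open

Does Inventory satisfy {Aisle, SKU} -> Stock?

(Aisle=N18, SKU=open): rows 1, 5, 7, 9 → Stock = D60, D60, D60, D60 ✓
(Aisle=N86, SKU=held): rows 2, 3, 6 → Stock = D27, D27, D27 ✓
(Aisle=N29, SKU=open): rows 4, 8 → Stock takes values {D82, D78} — violation
Two rows agree on {Aisle, SKU} but differ on Stock, so {Aisle, SKU} -> Stock does not hold.

No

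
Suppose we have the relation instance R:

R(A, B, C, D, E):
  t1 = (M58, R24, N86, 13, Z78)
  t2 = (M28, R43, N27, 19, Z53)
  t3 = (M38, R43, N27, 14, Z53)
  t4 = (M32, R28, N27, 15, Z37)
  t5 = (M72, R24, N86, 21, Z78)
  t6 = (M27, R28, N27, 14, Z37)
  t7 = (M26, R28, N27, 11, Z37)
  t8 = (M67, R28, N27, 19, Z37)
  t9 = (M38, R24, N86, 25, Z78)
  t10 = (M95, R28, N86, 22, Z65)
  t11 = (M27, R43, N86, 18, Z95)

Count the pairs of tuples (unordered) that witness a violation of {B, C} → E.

0

(B=R24, C=N86): all 3 rows agree on E — 0 pairs.
(B=R43, C=N27): all 2 rows agree on E — 0 pairs.
(B=R28, C=N27): all 4 rows agree on E — 0 pairs.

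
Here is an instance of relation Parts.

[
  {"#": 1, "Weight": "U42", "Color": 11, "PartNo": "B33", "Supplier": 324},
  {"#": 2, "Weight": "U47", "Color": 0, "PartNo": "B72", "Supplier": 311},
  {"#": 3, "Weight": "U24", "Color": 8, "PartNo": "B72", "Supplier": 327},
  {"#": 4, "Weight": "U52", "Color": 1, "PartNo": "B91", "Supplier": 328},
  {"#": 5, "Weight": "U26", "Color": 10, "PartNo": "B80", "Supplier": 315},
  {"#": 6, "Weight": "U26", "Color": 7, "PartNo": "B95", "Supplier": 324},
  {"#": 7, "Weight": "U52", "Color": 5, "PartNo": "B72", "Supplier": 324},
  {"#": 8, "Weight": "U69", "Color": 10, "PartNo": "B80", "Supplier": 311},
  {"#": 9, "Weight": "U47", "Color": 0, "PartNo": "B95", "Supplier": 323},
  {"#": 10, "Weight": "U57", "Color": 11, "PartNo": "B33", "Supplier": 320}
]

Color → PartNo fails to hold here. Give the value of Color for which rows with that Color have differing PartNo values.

0

Color=11: rows 1, 10 → PartNo = B33, B33 ✓
Color=0: rows 2, 9 → PartNo takes values {B72, B95} — violation
Color=8: row 3 → PartNo = B72 ✓
Color=1: row 4 → PartNo = B91 ✓
Color=10: rows 5, 8 → PartNo = B80, B80 ✓
Color=7: row 6 → PartNo = B95 ✓
Color=5: row 7 → PartNo = B72 ✓
The only Color value with inconsistent PartNo is Color=0.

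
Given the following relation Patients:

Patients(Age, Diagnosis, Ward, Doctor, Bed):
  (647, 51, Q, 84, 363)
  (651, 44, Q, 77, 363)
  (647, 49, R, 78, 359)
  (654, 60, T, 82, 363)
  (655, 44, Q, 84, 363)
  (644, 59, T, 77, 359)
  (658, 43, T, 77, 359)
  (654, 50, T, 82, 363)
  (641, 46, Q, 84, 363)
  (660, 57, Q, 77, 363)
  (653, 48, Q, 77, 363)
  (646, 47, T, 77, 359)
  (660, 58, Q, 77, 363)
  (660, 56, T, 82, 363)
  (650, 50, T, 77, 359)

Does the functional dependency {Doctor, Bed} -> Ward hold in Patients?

(Doctor=84, Bed=363): 3 rows → Ward = Q, Q, Q ✓
(Doctor=77, Bed=363): 4 rows → Ward = Q, Q, Q, Q ✓
(Doctor=78, Bed=359): 1 row → Ward = R ✓
(Doctor=82, Bed=363): 3 rows → Ward = T, T, T ✓
(Doctor=77, Bed=359): 4 rows → Ward = T, T, T, T ✓
Every {Doctor, Bed} value is associated with a single Ward value, so {Doctor, Bed} -> Ward holds.

Yes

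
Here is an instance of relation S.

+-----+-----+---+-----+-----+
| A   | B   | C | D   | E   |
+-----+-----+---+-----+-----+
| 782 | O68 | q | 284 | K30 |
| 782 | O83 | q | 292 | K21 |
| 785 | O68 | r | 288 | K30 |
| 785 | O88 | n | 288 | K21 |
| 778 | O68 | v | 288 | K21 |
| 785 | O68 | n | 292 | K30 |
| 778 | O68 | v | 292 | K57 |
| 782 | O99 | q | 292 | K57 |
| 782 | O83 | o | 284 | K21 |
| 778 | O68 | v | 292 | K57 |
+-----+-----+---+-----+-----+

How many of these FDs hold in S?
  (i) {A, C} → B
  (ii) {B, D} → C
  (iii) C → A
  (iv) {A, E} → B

2

(i) {A, C} → B: (A=782, C=q): 3 rows → B takes values {O68, O83, O99} — violation; (A=785, C=n): 2 rows → B takes values {O88, O68} — violation — fails.
(ii) {B, D} → C: (B=O68, D=288): 2 rows → C takes values {r, v} — violation; (B=O68, D=292): 3 rows → C takes values {n, v} — violation — fails.
(iii) C → A: every LHS value maps to a single RHS value — holds.
(iv) {A, E} → B: every LHS value maps to a single RHS value — holds.
2 of the 4 dependencies hold.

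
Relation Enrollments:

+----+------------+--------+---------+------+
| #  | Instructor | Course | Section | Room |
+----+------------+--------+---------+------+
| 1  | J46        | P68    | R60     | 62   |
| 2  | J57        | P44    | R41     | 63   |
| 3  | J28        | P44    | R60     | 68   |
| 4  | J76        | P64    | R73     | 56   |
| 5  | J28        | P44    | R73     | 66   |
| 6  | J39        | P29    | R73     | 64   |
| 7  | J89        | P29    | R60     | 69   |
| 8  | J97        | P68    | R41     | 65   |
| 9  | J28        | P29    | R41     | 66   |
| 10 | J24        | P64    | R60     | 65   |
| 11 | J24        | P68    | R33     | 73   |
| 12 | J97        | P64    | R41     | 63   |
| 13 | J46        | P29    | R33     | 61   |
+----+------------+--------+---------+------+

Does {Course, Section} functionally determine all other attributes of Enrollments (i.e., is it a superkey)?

All 13 rows have distinct {Course, Section} values, so {Course, Section} → (all attributes) holds and {Course, Section} is a superkey.

Yes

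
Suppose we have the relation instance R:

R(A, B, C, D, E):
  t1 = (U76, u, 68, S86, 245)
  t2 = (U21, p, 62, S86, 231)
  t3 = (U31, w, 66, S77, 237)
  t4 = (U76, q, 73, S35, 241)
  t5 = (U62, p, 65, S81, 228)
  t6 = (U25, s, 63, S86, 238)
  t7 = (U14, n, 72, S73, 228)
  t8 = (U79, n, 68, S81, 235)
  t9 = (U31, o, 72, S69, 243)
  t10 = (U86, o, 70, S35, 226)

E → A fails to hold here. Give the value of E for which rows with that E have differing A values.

228

E=245: row 1 → A = U76 ✓
E=231: row 2 → A = U21 ✓
E=237: row 3 → A = U31 ✓
E=241: row 4 → A = U76 ✓
E=228: rows 5, 7 → A takes values {U62, U14} — violation
E=238: row 6 → A = U25 ✓
E=235: row 8 → A = U79 ✓
E=243: row 9 → A = U31 ✓
E=226: row 10 → A = U86 ✓
The only E value with inconsistent A is E=228.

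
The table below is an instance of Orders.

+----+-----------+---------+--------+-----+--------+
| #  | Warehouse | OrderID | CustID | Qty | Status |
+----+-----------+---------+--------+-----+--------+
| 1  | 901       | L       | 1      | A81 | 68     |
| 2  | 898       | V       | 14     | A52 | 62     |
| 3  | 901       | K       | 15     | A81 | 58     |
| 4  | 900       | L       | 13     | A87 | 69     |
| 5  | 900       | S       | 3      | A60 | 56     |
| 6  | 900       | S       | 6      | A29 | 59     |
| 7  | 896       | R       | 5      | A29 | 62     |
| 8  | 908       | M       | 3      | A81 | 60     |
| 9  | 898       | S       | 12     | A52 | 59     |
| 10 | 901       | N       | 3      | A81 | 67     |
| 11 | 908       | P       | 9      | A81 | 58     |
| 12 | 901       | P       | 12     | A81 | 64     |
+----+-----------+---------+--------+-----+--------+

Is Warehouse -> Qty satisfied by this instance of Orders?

No

Warehouse=901: rows 1, 3, 10, 12 → Qty = A81, A81, A81, A81 ✓
Warehouse=898: rows 2, 9 → Qty = A52, A52 ✓
Warehouse=900: rows 4, 5, 6 → Qty takes values {A87, A60, A29} — violation
Warehouse=896: row 7 → Qty = A29 ✓
Warehouse=908: rows 8, 11 → Qty = A81, A81 ✓
Two rows agree on Warehouse but differ on Qty, so Warehouse -> Qty does not hold.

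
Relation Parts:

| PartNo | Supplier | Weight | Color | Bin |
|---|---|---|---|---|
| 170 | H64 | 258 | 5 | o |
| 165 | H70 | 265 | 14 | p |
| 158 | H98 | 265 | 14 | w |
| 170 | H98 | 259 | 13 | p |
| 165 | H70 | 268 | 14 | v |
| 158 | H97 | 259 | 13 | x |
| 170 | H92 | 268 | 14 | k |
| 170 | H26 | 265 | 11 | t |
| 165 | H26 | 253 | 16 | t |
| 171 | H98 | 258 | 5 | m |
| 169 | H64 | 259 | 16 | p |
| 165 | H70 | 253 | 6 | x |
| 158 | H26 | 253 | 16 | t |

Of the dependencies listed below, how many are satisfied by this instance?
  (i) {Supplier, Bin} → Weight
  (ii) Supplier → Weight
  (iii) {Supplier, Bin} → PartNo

(i) {Supplier, Bin} → Weight: (Supplier=H26, Bin=t): 3 rows → Weight takes values {265, 253} — violation — fails.
(ii) Supplier → Weight: Supplier=H64: 2 rows → Weight takes values {258, 259} — violation; Supplier=H70: 3 rows → Weight takes values {265, 268, 253} — violation; Supplier=H98: 3 rows → Weight takes values {265, 259, 258} — violation; Supplier=H26: 3 rows → Weight takes values {265, 253} — violation — fails.
(iii) {Supplier, Bin} → PartNo: (Supplier=H26, Bin=t): 3 rows → PartNo takes values {170, 165, 158} — violation — fails.
None of the 3 dependencies hold.

0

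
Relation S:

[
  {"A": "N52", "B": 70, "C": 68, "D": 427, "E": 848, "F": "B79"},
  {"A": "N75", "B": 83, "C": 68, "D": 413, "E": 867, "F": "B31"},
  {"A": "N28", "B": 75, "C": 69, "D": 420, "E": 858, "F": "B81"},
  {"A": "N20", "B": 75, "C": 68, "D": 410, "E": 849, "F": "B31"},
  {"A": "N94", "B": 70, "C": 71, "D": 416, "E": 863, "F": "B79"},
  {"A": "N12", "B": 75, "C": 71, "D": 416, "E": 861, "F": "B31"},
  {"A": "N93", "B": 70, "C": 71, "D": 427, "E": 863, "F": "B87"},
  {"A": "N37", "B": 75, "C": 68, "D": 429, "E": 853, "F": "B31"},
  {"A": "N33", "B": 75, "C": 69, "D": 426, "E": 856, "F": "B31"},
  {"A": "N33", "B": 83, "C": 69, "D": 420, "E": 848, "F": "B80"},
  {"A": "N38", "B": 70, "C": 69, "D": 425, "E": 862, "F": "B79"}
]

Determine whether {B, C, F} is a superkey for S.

Two distinct rows share (B=75, C=68, F=B31), so {B, C, F} does not determine every attribute — not a superkey.

No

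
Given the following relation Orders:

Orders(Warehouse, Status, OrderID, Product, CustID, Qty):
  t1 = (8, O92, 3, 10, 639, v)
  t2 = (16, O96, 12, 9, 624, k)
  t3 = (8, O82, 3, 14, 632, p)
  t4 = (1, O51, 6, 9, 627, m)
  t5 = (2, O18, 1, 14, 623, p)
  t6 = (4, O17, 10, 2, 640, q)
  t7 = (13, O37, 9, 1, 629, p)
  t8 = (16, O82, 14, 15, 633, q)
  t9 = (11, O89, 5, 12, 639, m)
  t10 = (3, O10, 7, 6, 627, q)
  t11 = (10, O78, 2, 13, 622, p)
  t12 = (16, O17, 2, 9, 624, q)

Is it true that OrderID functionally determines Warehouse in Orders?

No

OrderID=3: rows 1, 3 → Warehouse = 8, 8 ✓
OrderID=12: row 2 → Warehouse = 16 ✓
OrderID=6: row 4 → Warehouse = 1 ✓
OrderID=1: row 5 → Warehouse = 2 ✓
OrderID=10: row 6 → Warehouse = 4 ✓
OrderID=9: row 7 → Warehouse = 13 ✓
OrderID=14: row 8 → Warehouse = 16 ✓
OrderID=5: row 9 → Warehouse = 11 ✓
OrderID=7: row 10 → Warehouse = 3 ✓
OrderID=2: rows 11, 12 → Warehouse takes values {10, 16} — violation
Two rows agree on OrderID but differ on Warehouse, so OrderID → Warehouse does not hold.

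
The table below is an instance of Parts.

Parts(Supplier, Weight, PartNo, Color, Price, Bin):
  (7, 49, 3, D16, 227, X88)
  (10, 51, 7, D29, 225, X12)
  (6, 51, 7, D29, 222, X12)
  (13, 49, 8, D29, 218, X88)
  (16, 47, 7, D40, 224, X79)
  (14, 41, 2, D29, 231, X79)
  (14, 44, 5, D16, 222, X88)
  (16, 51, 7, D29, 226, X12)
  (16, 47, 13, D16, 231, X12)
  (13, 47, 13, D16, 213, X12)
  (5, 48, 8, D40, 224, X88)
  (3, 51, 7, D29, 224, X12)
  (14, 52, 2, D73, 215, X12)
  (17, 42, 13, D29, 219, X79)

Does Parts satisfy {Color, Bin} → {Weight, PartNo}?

(Color=D16, Bin=X88): 2 rows → {Weight,PartNo} takes values {(49, 3), (44, 5)} — violation
(Color=D29, Bin=X12): 4 rows → {Weight,PartNo} = (51, 7), (51, 7), (51, 7), (51, 7) ✓
(Color=D29, Bin=X88): 1 row → {Weight,PartNo} = (49, 8) ✓
(Color=D40, Bin=X79): 1 row → {Weight,PartNo} = (47, 7) ✓
(Color=D29, Bin=X79): 2 rows → {Weight,PartNo} takes values {(41, 2), (42, 13)} — violation
(Color=D16, Bin=X12): 2 rows → {Weight,PartNo} = (47, 13), (47, 13) ✓
(Color=D40, Bin=X88): 1 row → {Weight,PartNo} = (48, 8) ✓
(Color=D73, Bin=X12): 1 row → {Weight,PartNo} = (52, 2) ✓
Two rows agree on {Color, Bin} but differ on {Weight, PartNo}, so {Color, Bin} → {Weight, PartNo} does not hold.

No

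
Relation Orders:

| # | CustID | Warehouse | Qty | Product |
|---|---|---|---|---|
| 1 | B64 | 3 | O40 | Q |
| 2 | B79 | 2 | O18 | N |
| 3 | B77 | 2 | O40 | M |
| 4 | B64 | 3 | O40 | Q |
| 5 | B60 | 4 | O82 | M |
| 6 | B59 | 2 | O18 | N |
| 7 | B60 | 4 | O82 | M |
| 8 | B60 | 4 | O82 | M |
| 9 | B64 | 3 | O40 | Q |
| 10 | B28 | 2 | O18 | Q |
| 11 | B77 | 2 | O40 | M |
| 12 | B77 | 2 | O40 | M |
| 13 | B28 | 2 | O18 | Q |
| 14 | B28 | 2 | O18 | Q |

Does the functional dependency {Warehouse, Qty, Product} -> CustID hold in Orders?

No

(Warehouse=3, Qty=O40, Product=Q): rows 1, 4, 9 → CustID = B64, B64, B64 ✓
(Warehouse=2, Qty=O18, Product=N): rows 2, 6 → CustID takes values {B79, B59} — violation
(Warehouse=2, Qty=O40, Product=M): rows 3, 11, 12 → CustID = B77, B77, B77 ✓
(Warehouse=4, Qty=O82, Product=M): rows 5, 7, 8 → CustID = B60, B60, B60 ✓
(Warehouse=2, Qty=O18, Product=Q): rows 10, 13, 14 → CustID = B28, B28, B28 ✓
Two rows agree on {Warehouse, Qty, Product} but differ on CustID, so {Warehouse, Qty, Product} -> CustID does not hold.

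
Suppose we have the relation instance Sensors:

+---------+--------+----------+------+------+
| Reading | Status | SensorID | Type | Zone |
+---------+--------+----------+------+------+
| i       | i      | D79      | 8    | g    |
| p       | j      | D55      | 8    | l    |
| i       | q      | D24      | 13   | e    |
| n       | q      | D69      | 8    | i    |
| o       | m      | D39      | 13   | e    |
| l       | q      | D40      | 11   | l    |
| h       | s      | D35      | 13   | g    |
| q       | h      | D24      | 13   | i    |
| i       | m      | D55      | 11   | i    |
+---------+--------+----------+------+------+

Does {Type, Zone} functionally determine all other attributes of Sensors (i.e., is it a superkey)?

No

Two distinct rows share (Type=13, Zone=e), so {Type, Zone} does not determine every attribute — not a superkey.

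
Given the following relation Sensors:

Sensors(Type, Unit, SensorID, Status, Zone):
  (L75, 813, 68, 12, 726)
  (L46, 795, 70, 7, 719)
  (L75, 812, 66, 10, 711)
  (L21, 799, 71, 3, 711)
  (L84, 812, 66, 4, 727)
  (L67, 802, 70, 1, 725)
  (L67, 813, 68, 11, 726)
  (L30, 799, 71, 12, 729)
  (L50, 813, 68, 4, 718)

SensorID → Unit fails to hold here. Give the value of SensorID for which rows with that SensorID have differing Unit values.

SensorID=68: 3 rows → Unit = 813, 813, 813 ✓
SensorID=70: 2 rows → Unit takes values {795, 802} — violation
SensorID=66: 2 rows → Unit = 812, 812 ✓
SensorID=71: 2 rows → Unit = 799, 799 ✓
The only SensorID value with inconsistent Unit is SensorID=70.

70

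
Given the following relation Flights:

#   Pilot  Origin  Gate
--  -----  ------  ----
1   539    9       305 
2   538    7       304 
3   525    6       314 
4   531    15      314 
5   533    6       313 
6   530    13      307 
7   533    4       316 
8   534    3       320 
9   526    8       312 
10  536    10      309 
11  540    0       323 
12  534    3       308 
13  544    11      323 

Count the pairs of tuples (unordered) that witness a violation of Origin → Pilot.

1

Origin=6: violating pairs (3,5) — 1 pair.
Origin=3: all 2 rows agree on Pilot — 0 pairs.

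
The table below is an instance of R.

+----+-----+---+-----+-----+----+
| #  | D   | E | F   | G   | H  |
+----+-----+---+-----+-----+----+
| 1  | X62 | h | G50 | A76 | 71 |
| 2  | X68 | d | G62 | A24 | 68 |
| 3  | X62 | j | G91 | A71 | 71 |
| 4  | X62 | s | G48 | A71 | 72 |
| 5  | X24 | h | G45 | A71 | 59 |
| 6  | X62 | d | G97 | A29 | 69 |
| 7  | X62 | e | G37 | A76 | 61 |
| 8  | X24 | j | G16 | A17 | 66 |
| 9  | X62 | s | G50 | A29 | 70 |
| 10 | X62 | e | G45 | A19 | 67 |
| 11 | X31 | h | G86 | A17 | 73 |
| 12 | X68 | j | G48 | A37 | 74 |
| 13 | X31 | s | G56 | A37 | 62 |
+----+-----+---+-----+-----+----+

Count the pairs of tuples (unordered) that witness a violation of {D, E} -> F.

2

(D=X62, E=s): violating pairs (4,9) — 1 pair.
(D=X62, E=e): violating pairs (7,10) — 1 pair.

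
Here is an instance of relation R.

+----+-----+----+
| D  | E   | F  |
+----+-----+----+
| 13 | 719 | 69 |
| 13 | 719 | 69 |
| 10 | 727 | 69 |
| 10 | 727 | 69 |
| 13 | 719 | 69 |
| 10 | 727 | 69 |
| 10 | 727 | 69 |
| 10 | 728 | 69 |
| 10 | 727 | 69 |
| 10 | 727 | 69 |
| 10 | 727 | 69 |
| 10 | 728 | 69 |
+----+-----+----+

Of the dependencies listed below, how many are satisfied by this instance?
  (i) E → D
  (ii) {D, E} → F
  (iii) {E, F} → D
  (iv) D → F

(i) E → D: every LHS value maps to a single RHS value — holds.
(ii) {D, E} → F: every LHS value maps to a single RHS value — holds.
(iii) {E, F} → D: every LHS value maps to a single RHS value — holds.
(iv) D → F: every LHS value maps to a single RHS value — holds.
4 of the 4 dependencies hold.

4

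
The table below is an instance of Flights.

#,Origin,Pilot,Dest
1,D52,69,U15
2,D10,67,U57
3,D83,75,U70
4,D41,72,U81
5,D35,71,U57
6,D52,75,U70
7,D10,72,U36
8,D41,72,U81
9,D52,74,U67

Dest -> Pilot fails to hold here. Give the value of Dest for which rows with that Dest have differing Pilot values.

U57

Dest=U15: row 1 → Pilot = 69 ✓
Dest=U57: rows 2, 5 → Pilot takes values {67, 71} — violation
Dest=U70: rows 3, 6 → Pilot = 75, 75 ✓
Dest=U81: rows 4, 8 → Pilot = 72, 72 ✓
Dest=U36: row 7 → Pilot = 72 ✓
Dest=U67: row 9 → Pilot = 74 ✓
The only Dest value with inconsistent Pilot is Dest=U57.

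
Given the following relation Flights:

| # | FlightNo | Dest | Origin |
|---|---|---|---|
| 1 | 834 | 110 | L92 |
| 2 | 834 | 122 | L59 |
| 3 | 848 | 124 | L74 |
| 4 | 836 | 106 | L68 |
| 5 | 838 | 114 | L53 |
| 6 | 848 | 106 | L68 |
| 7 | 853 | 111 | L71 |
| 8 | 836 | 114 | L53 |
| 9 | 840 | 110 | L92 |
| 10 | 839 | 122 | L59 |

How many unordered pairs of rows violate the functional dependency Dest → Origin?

0

Dest=110: all 2 rows agree on Origin — 0 pairs.
Dest=122: all 2 rows agree on Origin — 0 pairs.
Dest=106: all 2 rows agree on Origin — 0 pairs.
Dest=114: all 2 rows agree on Origin — 0 pairs.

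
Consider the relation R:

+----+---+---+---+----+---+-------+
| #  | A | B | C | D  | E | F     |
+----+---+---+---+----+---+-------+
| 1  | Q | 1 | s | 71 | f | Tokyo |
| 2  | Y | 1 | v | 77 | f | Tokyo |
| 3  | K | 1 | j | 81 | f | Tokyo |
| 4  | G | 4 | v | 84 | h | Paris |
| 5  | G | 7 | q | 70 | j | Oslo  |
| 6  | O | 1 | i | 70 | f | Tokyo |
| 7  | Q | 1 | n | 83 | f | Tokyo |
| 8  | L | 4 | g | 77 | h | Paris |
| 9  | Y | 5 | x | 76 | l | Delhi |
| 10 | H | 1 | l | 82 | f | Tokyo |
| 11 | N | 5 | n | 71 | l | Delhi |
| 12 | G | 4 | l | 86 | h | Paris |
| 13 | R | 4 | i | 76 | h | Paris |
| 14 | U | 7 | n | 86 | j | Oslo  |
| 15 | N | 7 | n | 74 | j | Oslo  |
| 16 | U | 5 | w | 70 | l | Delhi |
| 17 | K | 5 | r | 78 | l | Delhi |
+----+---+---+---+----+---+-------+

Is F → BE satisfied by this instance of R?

F=Tokyo: rows 1, 2, 3, 6, 7, 10 → {B,E} = (1, f), (1, f), (1, f), (1, f), (1, f), (1, f) ✓
F=Paris: rows 4, 8, 12, 13 → {B,E} = (4, h), (4, h), (4, h), (4, h) ✓
F=Oslo: rows 5, 14, 15 → {B,E} = (7, j), (7, j), (7, j) ✓
F=Delhi: rows 9, 11, 16, 17 → {B,E} = (5, l), (5, l), (5, l), (5, l) ✓
Every F value is associated with a single BE value, so F → BE holds.

Yes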